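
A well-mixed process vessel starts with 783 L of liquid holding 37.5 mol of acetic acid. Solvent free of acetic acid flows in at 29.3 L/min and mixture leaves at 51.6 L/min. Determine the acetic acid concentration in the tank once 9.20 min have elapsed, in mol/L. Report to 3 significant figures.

0.0321 mol/L

Total volume: dV/dt = Q_in − Q_out = -22.300 L/min, so V(t) = 783 − 22.300 t and V(9.20) = 577.84 L.
No acetic acid enters, so dm/dt = −Q_out · (m/V).
Separate: dm/m = −Q_out dt/V(t) ⇒ ln(m/m₀) = −(Q_out/(Q_in−Q_out)) ln(V/V₀).
m = m₀ (V₀/V)^(Q_out/(Q_in−Q_out)) = 37.5 × (783/577.84)^(-2.3139) = 18.565 mol.
C = m/V = 18.565/577.84 = 0.032129 mol/L.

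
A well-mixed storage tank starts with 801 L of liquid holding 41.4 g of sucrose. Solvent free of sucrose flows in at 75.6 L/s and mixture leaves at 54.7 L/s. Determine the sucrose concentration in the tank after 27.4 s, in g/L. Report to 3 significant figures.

Total volume: dV/dt = Q_in − Q_out = 20.900 L/s, so V(t) = 801 + 20.900 t and V(27.4) = 1373.7 L.
Solute balance: dm/dt = 0 − Q_out C = −Q_out m/V(t).
Separate: dm/m = −Q_out dt/V(t) ⇒ ln(m/m₀) = −(Q_out/(Q_in−Q_out)) ln(V/V₀).
m = m₀ (V₀/V)^(Q_out/(Q_in−Q_out)) = 41.4 × (801/1373.7)^(2.6172) = 10.091 g.
C = m/V = 10.091/1373.7 = 0.0073459 g/L.

0.00735 g/L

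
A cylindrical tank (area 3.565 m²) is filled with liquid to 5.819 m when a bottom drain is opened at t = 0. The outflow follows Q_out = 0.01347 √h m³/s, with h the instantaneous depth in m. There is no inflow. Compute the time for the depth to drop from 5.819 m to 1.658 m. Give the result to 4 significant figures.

595.3 s

Volume balance on the tank: A dh/dt = −0.01347 √h.
∫ h^(−1/2) dh = −(0.01347/A) ∫ dt, giving 2√h = 2√h₀ − (0.01347/A) t.
t = 2A(√h₀ − √h)/0.01347 = 2·3.565·(√5.819 − √1.658)/0.01347
  = 7.13000 × (2.41226 − 1.28763) / 0.01347 = 595.292 s.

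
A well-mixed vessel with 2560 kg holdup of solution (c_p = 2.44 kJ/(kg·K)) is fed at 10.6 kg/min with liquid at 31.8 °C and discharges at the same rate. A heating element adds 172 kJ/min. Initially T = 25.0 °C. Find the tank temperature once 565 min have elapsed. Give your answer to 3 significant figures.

37.2 °C

Energy balance: M c_p dT/dt = ṁ c_p (T_in − T) + 172.
τ = M/ṁ = 241.51 min; T_ss = T_in + Q̇/(ṁ c_p) = 31.8 + 172/(10.6·2.44) = 38.450 °C.
Integrating: T(t) = T_ss + (T₀ − T_ss) e^(−t/τ).
T(565) = 38.450 + (-13.450)·e^(−565/241.51) = 38.450 + (-13.450)·0.096380 = 37.154 °C.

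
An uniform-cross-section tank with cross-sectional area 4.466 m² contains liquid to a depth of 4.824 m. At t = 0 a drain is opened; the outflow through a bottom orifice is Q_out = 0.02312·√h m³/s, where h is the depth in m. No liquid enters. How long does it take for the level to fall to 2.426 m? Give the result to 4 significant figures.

246.8 s

With no inflow, A dh/dt = −0.02312 √h.
∫ h^(−1/2) dh = −(0.02312/A) ∫ dt, giving 2√h = 2√h₀ − (0.02312/A) t.
t = 2A(√h₀ − √h)/0.02312 = 2·4.466·(√4.824 − √2.426)/0.02312
  = 8.93200 × (2.19636 − 1.55756) / 0.02312 = 246.788 s.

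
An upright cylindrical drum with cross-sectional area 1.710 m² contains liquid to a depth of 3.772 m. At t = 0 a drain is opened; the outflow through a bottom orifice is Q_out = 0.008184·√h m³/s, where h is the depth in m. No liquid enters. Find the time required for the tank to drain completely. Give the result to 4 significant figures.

811.6 s

With no inflow, A dh/dt = −0.008184 √h.
This is separable: 2 d(√h)/dt = −0.008184/A, so √h = √h₀ − (0.008184/(2A)) t.
Tank is empty when √h = 0: t_empty = 2A√h₀/0.008184.
t_empty = 2·1.710·√3.772/0.008184 = 3.42000·1.94216/0.008184 = 811.608 s.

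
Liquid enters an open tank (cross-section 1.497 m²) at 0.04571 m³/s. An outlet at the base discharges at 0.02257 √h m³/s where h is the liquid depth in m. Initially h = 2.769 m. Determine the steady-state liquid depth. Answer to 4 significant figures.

A dh/dt = Q_in − 0.02257 √h. Steady state requires inflow = outflow:
Q_in = 0.02257 √h_ss ⇒ √h_ss = 0.04571/0.02257 = 2.02525.
h_ss = 2.02525² = 4.10166 m. (Since h₀ = 2.769 m < h_ss, the level will rise toward this value.)

4.102 m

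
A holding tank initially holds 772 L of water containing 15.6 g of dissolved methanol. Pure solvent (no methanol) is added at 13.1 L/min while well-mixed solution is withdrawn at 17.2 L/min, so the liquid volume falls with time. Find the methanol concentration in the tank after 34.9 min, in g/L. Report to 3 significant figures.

Let m(t) be the amount of methanol. Volume: V(t) = V₀ + (Q_in − Q_out) t = 772 − 4.1000 t; V(34.9) = 628.91 L.
Species balance (pure solvent in): dm/dt = −Q_out · m/V(t).
Separate: dm/m = −Q_out dt/V(t) ⇒ ln(m/m₀) = −(Q_out/(Q_in−Q_out)) ln(V/V₀).
m = m₀ (V₀/V)^(Q_out/(Q_in−Q_out)) = 15.6 × (772/628.91)^(-4.1951) = 6.6014 g.
C = m/V = 6.6014/628.91 = 0.010497 g/L.

0.0105 g/L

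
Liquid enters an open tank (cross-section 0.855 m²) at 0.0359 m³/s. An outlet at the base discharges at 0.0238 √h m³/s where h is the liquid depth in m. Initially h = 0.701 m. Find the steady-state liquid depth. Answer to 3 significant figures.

A dh/dt = Q_in − 0.0238 √h. Steady state requires inflow = outflow:
Q_in = 0.0238 √h_ss ⇒ √h_ss = 0.0359/0.0238 = 1.5084.
h_ss = 1.5084² = 2.2753 m. (Since h₀ = 0.701 m < h_ss, the level will rise toward this value.)

2.28 m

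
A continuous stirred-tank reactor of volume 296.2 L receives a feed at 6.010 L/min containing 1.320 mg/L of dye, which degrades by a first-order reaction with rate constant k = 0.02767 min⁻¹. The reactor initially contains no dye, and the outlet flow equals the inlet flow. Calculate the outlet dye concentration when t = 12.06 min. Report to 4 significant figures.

V dC/dt = Q(C_in − C) − k V C.
dC/dt = (Q/V) C_in − (Q/V + k) C; effective rate a = Q/V + k = 0.0202903 + 0.02767 = 0.0479603 min⁻¹.
C_ss = Q C_in/(Q + kV) = 0.558446 mg/L; C(t) = C_ss + (C₀ − C_ss) e^(−a t).
C(12.06) = 0.558446 + (-0.558446)·e^(−0.0479603·12.06) = 0.558446 + (-0.558446)·0.560794 = 0.245273 mg/L.

0.2453 mg/L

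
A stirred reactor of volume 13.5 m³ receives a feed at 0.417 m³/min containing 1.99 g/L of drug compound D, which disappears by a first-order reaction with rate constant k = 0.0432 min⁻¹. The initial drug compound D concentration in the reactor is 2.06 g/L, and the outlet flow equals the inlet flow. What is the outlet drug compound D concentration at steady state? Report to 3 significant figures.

0.830 g/L

Species balance: V dC/dt = Q C_in − Q C − k V C.
Steady state (dC/dt = 0): C_ss = Q C_in/(Q + kV) = C_in/(1 + kV/Q).
C_ss = 0.417·1.99/(0.417 + 0.0432·13.5) = 0.82983/1.0002 = 0.82966 g/L.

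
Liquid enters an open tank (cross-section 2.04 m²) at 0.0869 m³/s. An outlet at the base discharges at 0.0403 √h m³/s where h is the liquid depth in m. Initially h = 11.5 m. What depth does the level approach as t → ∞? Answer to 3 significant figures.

Level balance: A dh/dt = 0.0869 − 0.0403 √h. Setting dh/dt = 0:
Q_in = 0.0403 √h_ss ⇒ √h_ss = 0.0869/0.0403 = 2.1563.
h_ss = 2.1563² = 4.6497 m. (Since h₀ = 11.5 m > h_ss, the level will fall toward this value.)

4.65 m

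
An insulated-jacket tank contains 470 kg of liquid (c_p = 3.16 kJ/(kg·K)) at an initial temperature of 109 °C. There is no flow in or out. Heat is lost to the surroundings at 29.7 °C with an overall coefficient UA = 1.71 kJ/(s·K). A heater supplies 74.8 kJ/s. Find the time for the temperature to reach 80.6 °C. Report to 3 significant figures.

M c_p dT/dt = −UA(T − T_amb) + Q̇.
τ = M c_p/UA = 868.54 s; T_ss = T_amb + Q̇/UA = 29.7 + 74.8/1.71 = 73.443 °C.
T(t) = T_ss + (T₀ − T_ss)e^(−t/τ); set T = 80.6:
t = −τ ln[(T − T_ss)/(T₀ − T_ss)] = −868.54 · ln(0.20129) = 1392.3 s.

1390 s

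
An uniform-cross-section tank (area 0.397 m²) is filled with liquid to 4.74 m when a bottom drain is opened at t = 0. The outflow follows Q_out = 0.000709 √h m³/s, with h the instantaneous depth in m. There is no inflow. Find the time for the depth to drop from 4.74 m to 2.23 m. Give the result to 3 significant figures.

766 s

Volume balance on the tank: A dh/dt = −0.000709 √h.
This is separable: 2 d(√h)/dt = −0.000709/A, so √h = √h₀ − (0.000709/(2A)) t.
t = 2A(√h₀ − √h)/0.000709 = 2·0.397·(√4.74 − √2.23)/0.000709
  = 0.79400 × (2.1772 − 1.4933) / 0.000709 = 765.82 s.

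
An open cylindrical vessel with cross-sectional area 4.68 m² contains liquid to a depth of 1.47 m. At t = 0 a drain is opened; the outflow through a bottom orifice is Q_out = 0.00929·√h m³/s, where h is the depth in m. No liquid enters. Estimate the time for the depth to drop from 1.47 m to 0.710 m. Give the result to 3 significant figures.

373 s

A dh/dt = −Q_out = −0.00929 √h.
∫ h^(−1/2) dh = −(0.00929/A) ∫ dt, giving 2√h = 2√h₀ − (0.00929/A) t.
t = 2A(√h₀ − √h)/0.00929 = 2·4.68·(√1.47 − √0.710)/0.00929
  = 9.3600 × (1.2124 − 0.84261) / 0.00929 = 372.61 s.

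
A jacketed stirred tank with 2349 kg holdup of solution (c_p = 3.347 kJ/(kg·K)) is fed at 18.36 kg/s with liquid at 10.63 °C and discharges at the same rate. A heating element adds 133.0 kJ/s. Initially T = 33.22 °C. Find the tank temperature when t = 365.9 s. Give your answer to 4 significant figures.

13.96 °C

M c_p dT/dt = ṁ c_p (T_in − T) + Q̇.
Rearrange: dT/dt = (T_ss − T)/τ with τ = M/ṁ = 127.941 s and T_ss = T_in + Q̇/(ṁ c_p) = 12.7943 °C.
Solution: T(t) = T_ss + (T₀ − T_ss) e^(−t/τ).
T(365.9) = 12.7943 + (20.4257)·e^(−365.9/127.941) = 12.7943 + (20.4257)·0.0572740 = 13.9642 °C.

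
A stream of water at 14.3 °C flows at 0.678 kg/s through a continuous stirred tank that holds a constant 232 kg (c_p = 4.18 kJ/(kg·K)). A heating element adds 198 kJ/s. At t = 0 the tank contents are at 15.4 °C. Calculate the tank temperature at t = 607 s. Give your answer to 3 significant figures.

M c_p dT/dt = ṁ c_p (T_in − T) + Q̇.
Rearrange: dT/dt = (T_ss − T)/τ with τ = M/ṁ = 342.18 s and T_ss = T_in + Q̇/(ṁ c_p) = 84.165 °C.
Integrating: T(t) = T_ss + (T₀ − T_ss) e^(−t/τ).
T(607) = 84.165 + (-68.765)·e^(−607/342.18) = 84.165 + (-68.765)·0.16967 = 72.498 °C.

72.5 °C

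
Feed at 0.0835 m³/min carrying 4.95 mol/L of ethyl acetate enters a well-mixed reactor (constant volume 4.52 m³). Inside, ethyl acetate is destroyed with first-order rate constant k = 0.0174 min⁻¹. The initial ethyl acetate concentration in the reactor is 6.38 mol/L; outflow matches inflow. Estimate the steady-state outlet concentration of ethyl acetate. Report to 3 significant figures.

2.55 mol/L

V dC/dt = Q(C_in − C) − k V C.
Steady state (dC/dt = 0): C_ss = Q C_in/(Q + kV) = C_in/(1 + kV/Q).
C_ss = 0.0835·4.95/(0.0835 + 0.0174·4.52) = 0.41333/0.16215 = 2.5491 mol/L.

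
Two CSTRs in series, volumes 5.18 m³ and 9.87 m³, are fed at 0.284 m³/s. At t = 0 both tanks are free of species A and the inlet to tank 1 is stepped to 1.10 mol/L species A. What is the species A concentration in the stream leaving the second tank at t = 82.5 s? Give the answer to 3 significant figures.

Time constants: τᵢ = Vᵢ/Q for each well-mixed tank.
τ₁ = 5.18/0.284 = 18.239 s; τ₂ = 9.87/0.284 = 34.754 s.
Solving the cascade with C₁(0)=C₂(0)=0 gives C₂(t) = C_in[1 − (τ₁ e^(−t/τ₁) − τ₂ e^(−t/τ₂))/(τ₁ − τ₂)].
At t = 82.5: e^(−t/τ₁) = 0.010855, e^(−t/τ₂) = 0.093121.
C₂ = 1.10·[1 − (18.239·0.010855 − 34.754·0.093121)/(-16.514)] = 1.10·0.81602 = 0.89762 mol/L.

0.898 mol/L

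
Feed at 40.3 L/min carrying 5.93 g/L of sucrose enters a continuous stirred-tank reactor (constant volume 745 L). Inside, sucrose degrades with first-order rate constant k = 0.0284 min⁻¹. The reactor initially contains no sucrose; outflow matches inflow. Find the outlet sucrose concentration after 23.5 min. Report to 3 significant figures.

3.33 g/L

Accumulation = in − out − consumed: V dC/dt = Q C_in − Q C − k V C.
This is linear with rate a = Q/V + k = 0.082494 min⁻¹.
C_ss = Q C_in/(Q + kV) = 3.8885 g/L; C(t) = C_ss + (C₀ − C_ss) e^(−a t).
C(23.5) = 3.8885 + (-3.8885)·e^(−0.082494·23.5) = 3.8885 + (-3.8885)·0.14390 = 3.3289 g/L.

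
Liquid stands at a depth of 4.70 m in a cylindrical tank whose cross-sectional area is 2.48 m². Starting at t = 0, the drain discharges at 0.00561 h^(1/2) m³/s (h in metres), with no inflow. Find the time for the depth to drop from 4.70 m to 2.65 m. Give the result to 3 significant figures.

477 s

With no inflow, A dh/dt = −0.00561 √h.
Separate and integrate: 2(√h − √h₀) = −(0.00561/A) t.
t = 2A(√h₀ − √h)/0.00561 = 2·2.48·(√4.70 − √2.65)/0.00561
  = 4.9600 × (2.1679 − 1.6279) / 0.00561 = 477.49 s.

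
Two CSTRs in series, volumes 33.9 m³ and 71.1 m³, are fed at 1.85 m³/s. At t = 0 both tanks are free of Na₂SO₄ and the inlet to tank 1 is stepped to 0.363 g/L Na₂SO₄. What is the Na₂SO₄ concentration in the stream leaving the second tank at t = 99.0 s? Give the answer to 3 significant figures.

Each tank obeys Vᵢ dCᵢ/dt = Q(Cᵢ₋₁ − Cᵢ), so τᵢ = Vᵢ/Q.
τ₁ = 33.9/1.85 = 18.324 s; τ₂ = 71.1/1.85 = 38.432 s.
Solving the cascade with C₁(0)=C₂(0)=0 gives C₂(t) = C_in[1 − (τ₁ e^(−t/τ₁) − τ₂ e^(−t/τ₂))/(τ₁ − τ₂)].
At t = 99.0: e^(−t/τ₁) = 0.0045046, e^(−t/τ₂) = 0.076082.
C₂ = 0.363·[1 − (18.324·0.0045046 − 38.432·0.076082)/(-20.108)] = 0.363·0.85869 = 0.31170 g/L.

0.312 g/L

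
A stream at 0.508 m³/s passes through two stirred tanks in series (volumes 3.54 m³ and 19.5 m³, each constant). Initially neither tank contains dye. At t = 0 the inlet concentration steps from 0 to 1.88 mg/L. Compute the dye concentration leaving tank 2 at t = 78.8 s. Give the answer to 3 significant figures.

Each tank obeys Vᵢ dCᵢ/dt = Q(Cᵢ₋₁ − Cᵢ), so τᵢ = Vᵢ/Q.
τ₁ = 3.54/0.508 = 6.9685 s; τ₂ = 19.5/0.508 = 38.386 s.
Solving the cascade with C₁(0)=C₂(0)=0 gives C₂(t) = C_in[1 − (τ₁ e^(−t/τ₁) − τ₂ e^(−t/τ₂))/(τ₁ − τ₂)].
At t = 78.8: e^(−t/τ₁) = 1.2274e-05, e^(−t/τ₂) = 0.12837.
C₂ = 1.88·[1 − (6.9685·1.2274e-05 − 38.386·0.12837)/(-31.417)] = 1.88·0.84316 = 1.5851 mg/L.

1.59 mg/L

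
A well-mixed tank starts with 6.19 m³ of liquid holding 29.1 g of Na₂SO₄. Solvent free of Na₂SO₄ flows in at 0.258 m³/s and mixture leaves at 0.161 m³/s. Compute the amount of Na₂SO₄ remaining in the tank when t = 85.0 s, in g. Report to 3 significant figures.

7.14 g

Let m(t) be the amount of Na₂SO₄. Volume: V(t) = V₀ + (Q_in − Q_out) t = 6.19 + 0.097000 t; V(85.0) = 14.435 m³.
Solute balance: dm/dt = 0 − Q_out C = −Q_out m/V(t).
dm/m = −Q_out dt/(V₀ + 0.097000 t); integrating gives ln(m/m₀) = −(Q_out/(Q_in−Q_out)) ln(V/V₀).
m = m₀ (V₀/V)^(Q_out/(Q_in−Q_out)) = 29.1 × (6.19/14.435)^(1.6598) = 7.1375 g.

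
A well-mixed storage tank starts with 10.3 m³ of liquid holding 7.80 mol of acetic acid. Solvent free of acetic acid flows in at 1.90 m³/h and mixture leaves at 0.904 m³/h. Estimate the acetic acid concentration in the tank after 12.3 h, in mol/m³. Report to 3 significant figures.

0.170 mol/m³

Total volume: dV/dt = Q_in − Q_out = 0.99600 m³/h, so V(t) = 10.3 + 0.99600 t and V(12.3) = 22.551 m³.
Species balance (pure solvent in): dm/dt = −Q_out · m/V(t).
dm/m = −Q_out dt/(V₀ + 0.99600 t); integrating gives ln(m/m₀) = −(Q_out/(Q_in−Q_out)) ln(V/V₀).
m = m₀ (V₀/V)^(Q_out/(Q_in−Q_out)) = 7.80 × (10.3/22.551)^(0.90763) = 3.8301 mol.
C = m/V = 3.8301/22.551 = 0.16984 mol/m³.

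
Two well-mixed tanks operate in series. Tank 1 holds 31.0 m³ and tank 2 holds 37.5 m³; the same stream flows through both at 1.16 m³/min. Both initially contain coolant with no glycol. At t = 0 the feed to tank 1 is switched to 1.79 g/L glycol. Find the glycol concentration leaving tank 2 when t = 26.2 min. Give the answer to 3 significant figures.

Time constants: τᵢ = Vᵢ/Q for each well-mixed tank.
τ₁ = 31.0/1.16 = 26.724 min; τ₂ = 37.5/1.16 = 32.328 min.
Tank 1: C₁ = C_in(1 − e^(−t/τ₁)). Tank 2 (τ₁ ≠ τ₂): C₂ = C_in[1 − (τ₁ e^(−t/τ₁) − τ₂ e^(−t/τ₂))/(τ₁ − τ₂)].
At t = 26.2: e^(−t/τ₁) = 0.37517, e^(−t/τ₂) = 0.44466.
C₂ = 1.79·[1 − (26.724·0.37517 − 32.328·0.44466)/(-5.6034)] = 1.79·0.22393 = 0.40083 g/L.

0.401 g/L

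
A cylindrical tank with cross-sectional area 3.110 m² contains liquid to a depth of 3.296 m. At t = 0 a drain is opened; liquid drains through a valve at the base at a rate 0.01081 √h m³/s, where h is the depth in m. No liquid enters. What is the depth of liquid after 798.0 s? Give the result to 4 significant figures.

0.1837 m

With no inflow, A dh/dt = −0.01081 √h.
This is separable: 2 d(√h)/dt = −0.01081/A, so √h = √h₀ − (0.01081/(2A)) t.
√h = √3.296 − 0.01081·798.0/(2·3.110) = 1.81549 − 1.38688 = 0.428611.
h = 0.428611² = 0.183707 m.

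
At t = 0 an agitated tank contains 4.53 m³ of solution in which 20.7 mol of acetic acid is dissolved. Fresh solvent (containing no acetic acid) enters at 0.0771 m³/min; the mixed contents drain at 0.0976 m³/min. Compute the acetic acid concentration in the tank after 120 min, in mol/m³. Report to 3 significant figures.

0.240 mol/m³

Total volume: dV/dt = Q_in − Q_out = -0.020500 m³/min, so V(t) = 4.53 − 0.020500 t and V(120) = 2.0700 m³.
Species balance (pure solvent in): dm/dt = −Q_out · m/V(t).
dm/m = −Q_out dt/(V₀ − 0.020500 t); integrating gives ln(m/m₀) = −(Q_out/(Q_in−Q_out)) ln(V/V₀).
m = m₀ (V₀/V)^(Q_out/(Q_in−Q_out)) = 20.7 × (4.53/2.0700)^(-4.7610) = 0.49731 mol.
C = m/V = 0.49731/2.0700 = 0.24025 mol/m³.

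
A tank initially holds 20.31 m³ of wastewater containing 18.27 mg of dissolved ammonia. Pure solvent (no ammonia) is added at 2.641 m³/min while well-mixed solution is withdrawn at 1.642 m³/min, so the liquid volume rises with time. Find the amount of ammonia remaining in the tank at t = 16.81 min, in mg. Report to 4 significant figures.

6.786 mg

Let m(t) be the amount of ammonia. Volume: V(t) = V₀ + (Q_in − Q_out) t = 20.31 + 0.999000 t; V(16.81) = 37.1032 m³.
No ammonia enters, so dm/dt = −Q_out · (m/V).
Separate: dm/m = −Q_out dt/V(t) ⇒ ln(m/m₀) = −(Q_out/(Q_in−Q_out)) ln(V/V₀).
m = m₀ (V₀/V)^(Q_out/(Q_in−Q_out)) = 18.27 × (20.31/37.1032)^(1.64364) = 6.78570 mg.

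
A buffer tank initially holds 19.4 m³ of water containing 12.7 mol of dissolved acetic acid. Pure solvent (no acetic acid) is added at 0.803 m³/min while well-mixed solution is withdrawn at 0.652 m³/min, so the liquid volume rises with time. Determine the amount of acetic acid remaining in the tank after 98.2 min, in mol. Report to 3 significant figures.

Total volume: dV/dt = Q_in − Q_out = 0.15100 m³/min, so V(t) = 19.4 + 0.15100 t and V(98.2) = 34.228 m³.
No acetic acid enters, so dm/dt = −Q_out · (m/V).
Separate: dm/m = −Q_out dt/V(t) ⇒ ln(m/m₀) = −(Q_out/(Q_in−Q_out)) ln(V/V₀).
m = m₀ (V₀/V)^(Q_out/(Q_in−Q_out)) = 12.7 × (19.4/34.228)^(4.3179) = 1.0942 mol.

1.09 mol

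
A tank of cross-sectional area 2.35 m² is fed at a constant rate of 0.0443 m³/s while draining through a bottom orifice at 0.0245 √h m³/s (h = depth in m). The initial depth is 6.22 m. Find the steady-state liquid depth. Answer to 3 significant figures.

Level balance: A dh/dt = 0.0443 − 0.0245 √h. Setting dh/dt = 0:
Q_in = 0.0245 √h_ss ⇒ √h_ss = 0.0443/0.0245 = 1.8082.
h_ss = 1.8082² = 3.2695 m. (Since h₀ = 6.22 m > h_ss, the level will fall toward this value.)

3.27 m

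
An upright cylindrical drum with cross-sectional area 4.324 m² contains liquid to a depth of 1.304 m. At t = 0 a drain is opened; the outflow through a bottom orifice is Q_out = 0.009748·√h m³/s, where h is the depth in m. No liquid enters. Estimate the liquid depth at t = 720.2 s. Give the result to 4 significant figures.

0.1090 m

With no inflow, A dh/dt = −0.009748 √h.
∫ h^(−1/2) dh = −(0.009748/A) ∫ dt, giving 2√h = 2√h₀ − (0.009748/A) t.
√h = √1.304 − 0.009748·720.2/(2·4.324) = 1.14193 − 0.811807 = 0.330121.
h = 0.330121² = 0.108980 m.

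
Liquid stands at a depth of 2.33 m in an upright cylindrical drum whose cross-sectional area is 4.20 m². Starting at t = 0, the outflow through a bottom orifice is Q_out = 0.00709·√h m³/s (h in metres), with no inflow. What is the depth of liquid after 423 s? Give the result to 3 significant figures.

1.37 m

With no inflow, A dh/dt = −0.00709 √h.
∫ h^(−1/2) dh = −(0.00709/A) ∫ dt, giving 2√h = 2√h₀ − (0.00709/A) t.
√h = √2.33 − 0.00709·423/(2·4.20) = 1.5264 − 0.35703 = 1.1694.
h = 1.1694² = 1.3675 m.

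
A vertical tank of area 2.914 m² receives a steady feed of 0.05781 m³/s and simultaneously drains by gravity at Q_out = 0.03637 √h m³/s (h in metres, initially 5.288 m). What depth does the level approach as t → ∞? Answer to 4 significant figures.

2.527 m

Unsteady balance on liquid volume: A dh/dt = Q_in − 0.03637 √h. At steady state dh/dt = 0:
Q_in = 0.03637 √h_ss ⇒ √h_ss = 0.05781/0.03637 = 1.58950.
h_ss = 1.58950² = 2.52650 m. (Since h₀ = 5.288 m > h_ss, the level will fall toward this value.)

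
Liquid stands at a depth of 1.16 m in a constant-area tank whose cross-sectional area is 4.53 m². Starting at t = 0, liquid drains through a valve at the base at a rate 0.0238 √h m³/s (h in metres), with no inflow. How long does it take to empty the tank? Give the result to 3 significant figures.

With no inflow, A dh/dt = −0.0238 √h.
∫ h^(−1/2) dh = −(0.0238/A) ∫ dt, giving 2√h = 2√h₀ − (0.0238/A) t.
Set h = 0: 2√h₀ = (0.0238/A) t_empty ⇒ t_empty = 2A√h₀/0.0238.
t_empty = 2·4.53·√1.16/0.0238 = 9.0600·1.0770/0.0238 = 410.00 s.

410 s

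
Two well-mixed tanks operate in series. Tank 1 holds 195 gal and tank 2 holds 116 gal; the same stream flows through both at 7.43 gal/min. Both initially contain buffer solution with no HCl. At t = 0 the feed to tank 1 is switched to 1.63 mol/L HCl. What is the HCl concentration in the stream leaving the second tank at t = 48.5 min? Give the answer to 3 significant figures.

Each tank obeys Vᵢ dCᵢ/dt = Q(Cᵢ₋₁ − Cᵢ), so τᵢ = Vᵢ/Q.
τ₁ = 195/7.43 = 26.245 min; τ₂ = 116/7.43 = 15.612 min.
Tank 1: C₁ = C_in(1 − e^(−t/τ₁)). Tank 2 (τ₁ ≠ τ₂): C₂ = C_in[1 − (τ₁ e^(−t/τ₁) − τ₂ e^(−t/τ₂))/(τ₁ − τ₂)].
At t = 48.5: e^(−t/τ₁) = 0.15756, e^(−t/τ₂) = 0.044757.
C₂ = 1.63·[1 − (26.245·0.15756 − 15.612·0.044757)/(10.633)] = 1.63·0.67682 = 1.1032 mol/L.

1.10 mol/L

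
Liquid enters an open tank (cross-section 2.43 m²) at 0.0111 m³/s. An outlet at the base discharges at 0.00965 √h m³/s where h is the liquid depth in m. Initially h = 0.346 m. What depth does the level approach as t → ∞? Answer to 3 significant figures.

Unsteady balance on liquid volume: A dh/dt = Q_in − 0.00965 √h. At steady state dh/dt = 0:
Q_in = 0.00965 √h_ss ⇒ √h_ss = 0.0111/0.00965 = 1.1503.
h_ss = 1.1503² = 1.3231 m. (Since h₀ = 0.346 m < h_ss, the level will rise toward this value.)

1.32 m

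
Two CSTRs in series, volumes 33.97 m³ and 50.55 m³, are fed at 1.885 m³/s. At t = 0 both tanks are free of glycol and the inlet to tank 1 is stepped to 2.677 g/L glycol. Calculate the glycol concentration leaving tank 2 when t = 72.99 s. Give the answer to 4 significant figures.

2.236 g/L

Each tank obeys Vᵢ dCᵢ/dt = Q(Cᵢ₋₁ − Cᵢ), so τᵢ = Vᵢ/Q.
τ₁ = 33.97/1.885 = 18.0212 s; τ₂ = 50.55/1.885 = 26.8170 s.
Tank 1: C₁ = C_in(1 − e^(−t/τ₁)). Tank 2 (τ₁ ≠ τ₂): C₂ = C_in[1 − (τ₁ e^(−t/τ₁) − τ₂ e^(−t/τ₂))/(τ₁ − τ₂)].
At t = 72.99: e^(−t/τ₁) = 0.0174185, e^(−t/τ₂) = 0.0657574.
C₂ = 2.677·[1 − (18.0212·0.0174185 − 26.8170·0.0657574)/(-8.79576)] = 2.677·0.835203 = 2.23584 g/L.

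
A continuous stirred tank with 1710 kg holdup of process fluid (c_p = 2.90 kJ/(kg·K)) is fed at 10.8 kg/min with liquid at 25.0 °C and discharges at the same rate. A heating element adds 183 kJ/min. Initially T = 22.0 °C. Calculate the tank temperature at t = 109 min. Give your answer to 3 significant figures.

26.4 °C

M c_p dT/dt = ṁ c_p (T_in − T) + Q̇.
τ = M/ṁ = 158.33 min; T_ss = T_in + Q̇/(ṁ c_p) = 25.0 + 183/(10.8·2.90) = 30.843 °C.
T approaches T_ss exponentially: T(t) = T_ss + (T₀ − T_ss) e^(−t/τ).
T(109) = 30.843 + (-8.8429)·e^(−109/158.33) = 30.843 + (-8.8429)·0.50237 = 26.401 °C.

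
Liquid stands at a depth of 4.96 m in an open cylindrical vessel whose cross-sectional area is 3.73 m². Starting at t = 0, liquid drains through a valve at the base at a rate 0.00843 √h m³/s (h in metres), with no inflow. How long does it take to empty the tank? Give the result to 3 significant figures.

Volume balance on the tank: A dh/dt = −0.00843 √h.
This is separable: 2 d(√h)/dt = −0.00843/A, so √h = √h₀ − (0.00843/(2A)) t.
Set h = 0: 2√h₀ = (0.00843/A) t_empty ⇒ t_empty = 2A√h₀/0.00843.
t_empty = 2·3.73·√4.96/0.00843 = 7.4600·2.2271/0.00843 = 1970.8 s.

1970 s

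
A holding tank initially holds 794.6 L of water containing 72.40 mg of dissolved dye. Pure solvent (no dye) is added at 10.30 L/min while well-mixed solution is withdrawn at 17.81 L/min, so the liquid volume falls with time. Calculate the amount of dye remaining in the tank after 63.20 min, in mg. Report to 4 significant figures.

8.373 mg

Total volume: dV/dt = Q_in − Q_out = -7.51000 L/min, so V(t) = 794.6 − 7.51000 t and V(63.20) = 319.968 L.
Solute balance: dm/dt = 0 − Q_out C = −Q_out m/V(t).
Separate: dm/m = −Q_out dt/V(t) ⇒ ln(m/m₀) = −(Q_out/(Q_in−Q_out)) ln(V/V₀).
m = m₀ (V₀/V)^(Q_out/(Q_in−Q_out)) = 72.40 × (794.6/319.968)^(-2.37150) = 8.37326 mg.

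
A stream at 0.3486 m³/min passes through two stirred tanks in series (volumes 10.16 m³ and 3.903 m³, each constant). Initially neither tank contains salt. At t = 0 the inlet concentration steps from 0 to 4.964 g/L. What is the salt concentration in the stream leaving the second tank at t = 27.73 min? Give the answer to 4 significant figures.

Time constants: τᵢ = Vᵢ/Q for each well-mixed tank.
τ₁ = 10.16/0.3486 = 29.1452 min; τ₂ = 3.903/0.3486 = 11.1962 min.
Tank 1: C₁ = C_in(1 − e^(−t/τ₁)). Tank 2 (τ₁ ≠ τ₂): C₂ = C_in[1 − (τ₁ e^(−t/τ₁) − τ₂ e^(−t/τ₂))/(τ₁ − τ₂)].
At t = 27.73: e^(−t/τ₁) = 0.386183, e^(−t/τ₂) = 0.0840175.
C₂ = 4.964·[1 − (29.1452·0.386183 − 11.1962·0.0840175)/(17.9489)] = 4.964·0.425332 = 2.11135 g/L.

2.111 g/L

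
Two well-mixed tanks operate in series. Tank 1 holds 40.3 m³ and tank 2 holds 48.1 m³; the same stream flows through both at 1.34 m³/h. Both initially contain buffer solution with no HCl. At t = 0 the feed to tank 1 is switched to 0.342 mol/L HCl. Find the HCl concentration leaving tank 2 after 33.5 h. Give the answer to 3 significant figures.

0.0927 mol/L

Each tank obeys Vᵢ dCᵢ/dt = Q(Cᵢ₋₁ − Cᵢ), so τᵢ = Vᵢ/Q.
τ₁ = 40.3/1.34 = 30.075 h; τ₂ = 48.1/1.34 = 35.896 h.
Solving the cascade with C₁(0)=C₂(0)=0 gives C₂(t) = C_in[1 − (τ₁ e^(−t/τ₁) − τ₂ e^(−t/τ₂))/(τ₁ − τ₂)].
At t = 33.5: e^(−t/τ₁) = 0.32828, e^(−t/τ₂) = 0.39327.
C₂ = 0.342·[1 − (30.075·0.32828 − 35.896·0.39327)/(-5.8209)] = 0.342·0.27095 = 0.092664 mol/L.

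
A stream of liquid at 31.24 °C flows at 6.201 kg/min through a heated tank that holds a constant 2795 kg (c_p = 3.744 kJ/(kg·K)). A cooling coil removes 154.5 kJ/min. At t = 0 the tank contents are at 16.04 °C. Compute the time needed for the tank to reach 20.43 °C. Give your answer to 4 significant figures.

First-law balance (no shaft work): M c_p dT/dt = ṁ c_p (T_in − T) − 154.5.
τ = M/ṁ = 450.734 min; T_ss = T_in − Q̇/(ṁ c_p) = 24.5853 °C.
T(t) = T_ss + (T₀ − T_ss) e^(−t/τ). Set T = 20.43:
e^(−t/τ) = (20.43 − 24.5853)/(16.04 − 24.5853) = 0.486265
t = −450.734 · ln(0.486265) = 324.980 min.

325.0 min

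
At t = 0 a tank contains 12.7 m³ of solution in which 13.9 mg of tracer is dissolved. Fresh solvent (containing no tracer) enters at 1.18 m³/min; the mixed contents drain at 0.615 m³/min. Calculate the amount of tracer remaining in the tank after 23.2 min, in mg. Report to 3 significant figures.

Let m(t) be the amount of tracer. Volume: V(t) = V₀ + (Q_in − Q_out) t = 12.7 + 0.56500 t; V(23.2) = 25.808 m³.
Solute balance: dm/dt = 0 − Q_out C = −Q_out m/V(t).
dm/m = −Q_out dt/(V₀ + 0.56500 t); integrating gives ln(m/m₀) = −(Q_out/(Q_in−Q_out)) ln(V/V₀).
m = m₀ (V₀/V)^(Q_out/(Q_in−Q_out)) = 13.9 × (12.7/25.808)^(1.0885) = 6.4241 mg.

6.42 mg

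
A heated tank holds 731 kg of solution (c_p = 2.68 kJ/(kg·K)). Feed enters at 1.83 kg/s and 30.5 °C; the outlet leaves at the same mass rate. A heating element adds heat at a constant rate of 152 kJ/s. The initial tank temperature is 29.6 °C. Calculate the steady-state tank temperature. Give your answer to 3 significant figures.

M c_p dT/dt = ṁ c_p (T_in − T) + Q̇.
At steady state dT/dt = 0 ⇒ T_ss = T_in + Q̇/(ṁ c_p) = 30.5 + 152/(1.83·2.68) = 61.493 °C.

61.5 °C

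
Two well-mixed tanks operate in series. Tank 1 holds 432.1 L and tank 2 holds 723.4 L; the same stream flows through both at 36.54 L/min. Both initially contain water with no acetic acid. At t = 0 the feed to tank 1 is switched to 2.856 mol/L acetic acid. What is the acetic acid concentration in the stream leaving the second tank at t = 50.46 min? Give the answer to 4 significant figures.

2.361 mol/L

Species balance on tank i: dCᵢ/dt = (Cᵢ₋₁ − Cᵢ)/τᵢ with τᵢ = Vᵢ/Q.
τ₁ = 432.1/36.54 = 11.8254 min; τ₂ = 723.4/36.54 = 19.7975 min.
Tank 1: C₁ = C_in(1 − e^(−t/τ₁)). Tank 2 (τ₁ ≠ τ₂): C₂ = C_in[1 − (τ₁ e^(−t/τ₁) − τ₂ e^(−t/τ₂))/(τ₁ − τ₂)].
At t = 50.46: e^(−t/τ₁) = 0.0140226, e^(−t/τ₂) = 0.0781747.
C₂ = 2.856·[1 − (11.8254·0.0140226 − 19.7975·0.0781747)/(-7.97209)] = 2.856·0.826665 = 2.36096 mol/L.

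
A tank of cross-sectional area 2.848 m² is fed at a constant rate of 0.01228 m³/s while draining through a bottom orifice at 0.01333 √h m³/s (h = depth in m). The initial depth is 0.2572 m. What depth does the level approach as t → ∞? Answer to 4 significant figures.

0.8487 m

A dh/dt = Q_in − 0.01333 √h. Steady state requires inflow = outflow:
Q_in = 0.01333 √h_ss ⇒ √h_ss = 0.01228/0.01333 = 0.921230.
h_ss = 0.921230² = 0.848665 m. (Since h₀ = 0.2572 m < h_ss, the level will rise toward this value.)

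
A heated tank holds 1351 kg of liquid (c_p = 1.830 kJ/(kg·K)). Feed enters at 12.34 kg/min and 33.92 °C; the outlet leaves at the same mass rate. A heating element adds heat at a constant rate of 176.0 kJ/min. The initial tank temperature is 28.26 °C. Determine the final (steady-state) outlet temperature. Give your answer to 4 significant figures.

41.71 °C

M c_p dT/dt = ṁ c_p (T_in − T) + Q̇.
At steady state dT/dt = 0 ⇒ T_ss = T_in + Q̇/(ṁ c_p) = 33.92 + 176.0/(12.34·1.830) = 41.7137 °C.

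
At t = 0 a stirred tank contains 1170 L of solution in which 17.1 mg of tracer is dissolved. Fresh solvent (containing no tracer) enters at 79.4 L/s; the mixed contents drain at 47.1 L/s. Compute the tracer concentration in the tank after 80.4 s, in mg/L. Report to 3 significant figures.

Let m(t) be the amount of tracer. Volume: V(t) = V₀ + (Q_in − Q_out) t = 1170 + 32.300 t; V(80.4) = 3766.9 L.
No tracer enters, so dm/dt = −Q_out · (m/V).
Separate: dm/m = −Q_out dt/V(t) ⇒ ln(m/m₀) = −(Q_out/(Q_in−Q_out)) ln(V/V₀).
m = m₀ (V₀/V)^(Q_out/(Q_in−Q_out)) = 17.1 × (1170/3766.9)^(1.4582) = 3.1083 mg.
C = m/V = 3.1083/3766.9 = 0.00082515 mg/L.

0.000825 mg/L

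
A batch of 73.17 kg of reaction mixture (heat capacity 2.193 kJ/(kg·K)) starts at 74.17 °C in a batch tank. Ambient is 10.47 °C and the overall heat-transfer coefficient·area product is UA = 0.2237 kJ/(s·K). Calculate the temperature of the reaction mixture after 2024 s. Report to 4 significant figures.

14.26 °C

Lumped-capacitance energy balance: M c_p dT/dt = UA(T_amb − T).
dT/dt = (T_ss − T)/τ with T_ss = T_amb = 10.4700 °C, τ = M c_p/UA = 73.17·2.193/0.2237 = 717.308 s.
This is linear first-order; T(t) = T_ss + (T₀ − T_ss) e^(−t/τ).
T(2024) = 10.4700 + (63.7000)·0.0595070 = 14.2606 °C.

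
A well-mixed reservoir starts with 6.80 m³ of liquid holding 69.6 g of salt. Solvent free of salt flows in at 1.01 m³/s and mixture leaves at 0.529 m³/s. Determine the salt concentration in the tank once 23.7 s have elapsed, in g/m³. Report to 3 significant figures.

1.30 g/m³

Let m(t) be the amount of salt. Volume: V(t) = V₀ + (Q_in − Q_out) t = 6.80 + 0.48100 t; V(23.7) = 18.200 m³.
No salt enters, so dm/dt = −Q_out · (m/V).
dm/m = −Q_out dt/(V₀ + 0.48100 t); integrating gives ln(m/m₀) = −(Q_out/(Q_in−Q_out)) ln(V/V₀).
m = m₀ (V₀/V)^(Q_out/(Q_in−Q_out)) = 69.6 × (6.80/18.200)^(1.0998) = 23.572 g.
C = m/V = 23.572/18.200 = 1.2952 g/m³.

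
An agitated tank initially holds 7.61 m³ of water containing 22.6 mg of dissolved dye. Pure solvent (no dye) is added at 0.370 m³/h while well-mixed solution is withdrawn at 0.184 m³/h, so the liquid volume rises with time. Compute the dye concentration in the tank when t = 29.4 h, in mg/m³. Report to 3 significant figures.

Let m(t) be the amount of dye. Volume: V(t) = V₀ + (Q_in − Q_out) t = 7.61 + 0.18600 t; V(29.4) = 13.078 m³.
Species balance (pure solvent in): dm/dt = −Q_out · m/V(t).
dm/m = −Q_out dt/(V₀ + 0.18600 t); integrating gives ln(m/m₀) = −(Q_out/(Q_in−Q_out)) ln(V/V₀).
m = m₀ (V₀/V)^(Q_out/(Q_in−Q_out)) = 22.6 × (7.61/13.078)^(0.98925) = 13.227 mg.
C = m/V = 13.227/13.078 = 1.0114 mg/m³.

1.01 mg/m³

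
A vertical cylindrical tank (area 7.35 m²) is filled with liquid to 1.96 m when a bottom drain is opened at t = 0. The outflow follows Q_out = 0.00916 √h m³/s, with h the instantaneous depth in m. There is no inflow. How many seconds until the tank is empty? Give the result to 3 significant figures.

2250 s

Unsteady balance on liquid volume: A dh/dt = −0.00916 √h.
Separate and integrate: 2(√h − √h₀) = −(0.00916/A) t.
Tank is empty when √h = 0: t_empty = 2A√h₀/0.00916.
t_empty = 2·7.35·√1.96/0.00916 = 14.700·1.4000/0.00916 = 2246.7 s.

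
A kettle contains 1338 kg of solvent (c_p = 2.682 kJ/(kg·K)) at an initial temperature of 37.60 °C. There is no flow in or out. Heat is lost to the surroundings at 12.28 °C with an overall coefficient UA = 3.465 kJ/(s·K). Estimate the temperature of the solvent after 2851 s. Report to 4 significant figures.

13.89 °C

Heat balance on the well-mixed liquid: M c_p dT/dt = −UA(T − T_amb).
dT/dt = (T_ss − T)/τ with T_ss = T_amb = 12.2800 °C, τ = M c_p/UA = 1338·2.682/3.465 = 1035.65 s.
T approaches T_ss exponentially: T(t) = T_ss + (T₀ − T_ss) e^(−t/τ).
T(2851) = 12.2800 + (25.3200)·0.0637447 = 13.8940 °C.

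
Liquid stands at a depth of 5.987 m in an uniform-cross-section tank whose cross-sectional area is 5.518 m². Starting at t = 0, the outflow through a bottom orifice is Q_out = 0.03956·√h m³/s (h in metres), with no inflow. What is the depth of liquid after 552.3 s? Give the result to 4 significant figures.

0.2181 m

With no inflow, A dh/dt = −0.03956 √h.
Separate and integrate: 2(√h − √h₀) = −(0.03956/A) t.
√h = √5.987 − 0.03956·552.3/(2·5.518) = 2.44683 − 1.97979 = 0.467042.
h = 0.467042² = 0.218129 m.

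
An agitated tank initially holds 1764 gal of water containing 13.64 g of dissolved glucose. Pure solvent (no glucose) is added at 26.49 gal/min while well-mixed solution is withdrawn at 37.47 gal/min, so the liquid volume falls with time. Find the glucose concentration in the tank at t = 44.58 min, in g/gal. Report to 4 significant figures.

0.003530 g/gal

Let m(t) be the amount of glucose. Volume: V(t) = V₀ + (Q_in − Q_out) t = 1764 − 10.9800 t; V(44.58) = 1274.51 gal.
Solute balance: dm/dt = 0 − Q_out C = −Q_out m/V(t).
dm/m = −Q_out dt/(V₀ − 10.9800 t); integrating gives ln(m/m₀) = −(Q_out/(Q_in−Q_out)) ln(V/V₀).
m = m₀ (V₀/V)^(Q_out/(Q_in−Q_out)) = 13.64 × (1764/1274.51)^(-3.41257) = 4.49898 g.
C = m/V = 4.49898/1274.51 = 0.00352996 g/gal.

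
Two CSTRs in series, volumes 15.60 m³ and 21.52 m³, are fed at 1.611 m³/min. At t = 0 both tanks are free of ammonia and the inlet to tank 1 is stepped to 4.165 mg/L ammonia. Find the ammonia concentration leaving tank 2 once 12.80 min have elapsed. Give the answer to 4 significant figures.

Each tank obeys Vᵢ dCᵢ/dt = Q(Cᵢ₋₁ − Cᵢ), so τᵢ = Vᵢ/Q.
τ₁ = 15.60/1.611 = 9.68343 min; τ₂ = 21.52/1.611 = 13.3582 min.
Tank 1: C₁ = C_in(1 − e^(−t/τ₁)). Tank 2 (τ₁ ≠ τ₂): C₂ = C_in[1 − (τ₁ e^(−t/τ₁) − τ₂ e^(−t/τ₂))/(τ₁ − τ₂)].
At t = 12.80: e^(−t/τ₁) = 0.266643, e^(−t/τ₂) = 0.383577.
C₂ = 4.165·[1 − (9.68343·0.266643 − 13.3582·0.383577)/(-3.67474)] = 4.165·0.308286 = 1.28401 mg/L.

1.284 mg/L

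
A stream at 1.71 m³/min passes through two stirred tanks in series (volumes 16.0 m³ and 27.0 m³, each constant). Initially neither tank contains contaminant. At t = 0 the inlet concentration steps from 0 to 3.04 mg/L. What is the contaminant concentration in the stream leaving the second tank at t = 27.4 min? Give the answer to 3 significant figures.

Species balance on tank i: dCᵢ/dt = (Cᵢ₋₁ − Cᵢ)/τᵢ with τᵢ = Vᵢ/Q.
τ₁ = 16.0/1.71 = 9.3567 min; τ₂ = 27.0/1.71 = 15.789 min.
Tank 1: C₁ = C_in(1 − e^(−t/τ₁)). Tank 2 (τ₁ ≠ τ₂): C₂ = C_in[1 − (τ₁ e^(−t/τ₁) − τ₂ e^(−t/τ₂))/(τ₁ − τ₂)].
At t = 27.4: e^(−t/τ₁) = 0.053484, e^(−t/τ₂) = 0.17634.
C₂ = 3.04·[1 − (9.3567·0.053484 − 15.789·0.17634)/(-6.4327)] = 3.04·0.64496 = 1.9607 mg/L.

1.96 mg/L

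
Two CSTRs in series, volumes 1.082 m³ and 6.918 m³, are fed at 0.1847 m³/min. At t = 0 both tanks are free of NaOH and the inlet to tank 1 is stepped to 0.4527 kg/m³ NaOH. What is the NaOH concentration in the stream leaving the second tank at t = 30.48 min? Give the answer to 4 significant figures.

Time constants: τᵢ = Vᵢ/Q for each well-mixed tank.
τ₁ = 1.082/0.1847 = 5.85815 min; τ₂ = 6.918/0.1847 = 37.4553 min.
Tank 1: C₁ = C_in(1 − e^(−t/τ₁)). Tank 2 (τ₁ ≠ τ₂): C₂ = C_in[1 − (τ₁ e^(−t/τ₁) − τ₂ e^(−t/τ₂))/(τ₁ − τ₂)].
At t = 30.48: e^(−t/τ₁) = 0.00549999, e^(−t/τ₂) = 0.443184.
C₂ = 0.4527·[1 − (5.85815·0.00549999 − 37.4553·0.443184)/(-31.5972)] = 0.4527·0.475668 = 0.215335 kg/m³.

0.2153 kg/m³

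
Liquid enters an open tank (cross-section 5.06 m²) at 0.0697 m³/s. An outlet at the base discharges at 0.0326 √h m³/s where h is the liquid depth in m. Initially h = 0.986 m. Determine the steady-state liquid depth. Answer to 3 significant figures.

4.57 m

A dh/dt = Q_in − 0.0326 √h. Steady state requires inflow = outflow:
Q_in = 0.0326 √h_ss ⇒ √h_ss = 0.0697/0.0326 = 2.1380.
h_ss = 2.1380² = 4.5712 m. (Since h₀ = 0.986 m < h_ss, the level will rise toward this value.)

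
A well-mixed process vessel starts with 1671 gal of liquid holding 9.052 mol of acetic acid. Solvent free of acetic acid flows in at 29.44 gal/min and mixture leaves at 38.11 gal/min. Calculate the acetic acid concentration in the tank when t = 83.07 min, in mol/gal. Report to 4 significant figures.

Let m(t) be the amount of acetic acid. Volume: V(t) = V₀ + (Q_in − Q_out) t = 1671 − 8.67000 t; V(83.07) = 950.783 gal.
No acetic acid enters, so dm/dt = −Q_out · (m/V).
dm/m = −Q_out dt/(V₀ − 8.67000 t); integrating gives ln(m/m₀) = −(Q_out/(Q_in−Q_out)) ln(V/V₀).
m = m₀ (V₀/V)^(Q_out/(Q_in−Q_out)) = 9.052 × (1671/950.783)^(-4.39562) = 0.759067 mol.
C = m/V = 0.759067/950.783 = 0.000798359 mol/gal.

0.0007984 mol/gal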